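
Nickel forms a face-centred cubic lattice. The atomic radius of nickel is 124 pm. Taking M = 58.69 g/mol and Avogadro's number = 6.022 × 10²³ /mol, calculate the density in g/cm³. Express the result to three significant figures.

In an FCC lattice, atoms touch along the face diagonal, so √2·a = 4r, giving a = 350.7 pm = 3.507 × 10^-8 cm.
With Z = 4, ρ = Z·M/(N_A·a³) = 4 × 58.69 / (6.022 × 10²³ × 4.314 × 10^-23) = 9.036 g/cm³.

9.04 g/cm³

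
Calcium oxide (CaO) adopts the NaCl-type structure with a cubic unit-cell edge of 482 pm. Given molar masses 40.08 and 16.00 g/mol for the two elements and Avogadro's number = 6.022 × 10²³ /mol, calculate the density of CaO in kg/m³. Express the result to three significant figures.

3330 kg/m³

The NaCl-type structure contains Z = 4 formula units per cell; M(CaO) = 40.08 + 16.00 = 56.08 g/mol.
a³ = (4.820 × 10^-8 cm)³ = 1.120 × 10^-22 cm³.
ρ = 4 × 56.08 / (6.022 × 10²³ × 1.120 × 10^-22) = 3.326 g/cm³ = 3330 kg/m³.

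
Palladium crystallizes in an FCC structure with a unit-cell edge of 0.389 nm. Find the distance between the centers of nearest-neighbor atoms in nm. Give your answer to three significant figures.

In an FCC structure, atoms touch along the face diagonal, so √2·a = 4r; the nearest-neighbor distance equals 2r = 0.7071·a.
d = 0.7071 × 0.389 = 0.275 nm.

0.275 nm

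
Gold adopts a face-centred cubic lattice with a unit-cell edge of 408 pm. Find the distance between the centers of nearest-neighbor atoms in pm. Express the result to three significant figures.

288 pm

In an FCC structure, atoms touch along the face diagonal, so √2·a = 4r; the nearest-neighbor distance equals 2r = 0.7071·a.
d = 0.7071 × 408 = 288 pm.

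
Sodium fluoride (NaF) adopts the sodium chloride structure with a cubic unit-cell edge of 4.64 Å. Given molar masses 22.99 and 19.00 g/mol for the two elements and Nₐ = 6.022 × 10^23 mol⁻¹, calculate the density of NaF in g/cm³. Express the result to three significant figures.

The sodium chloride structure contains Z = 4 formula units per cell; M(NaF) = 22.99 + 19.00 = 41.99 g/mol.
a³ = (4.640 × 10^-8 cm)³ = 9.990 × 10^-23 cm³.
ρ = 4 × 41.99 / (6.022 × 10²³ × 9.990 × 10^-23) = 2.792 g/cm³.

2.79 g/cm³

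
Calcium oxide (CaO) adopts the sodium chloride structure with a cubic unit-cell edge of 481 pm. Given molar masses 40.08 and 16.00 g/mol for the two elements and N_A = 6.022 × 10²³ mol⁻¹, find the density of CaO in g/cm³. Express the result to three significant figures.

3.35 g/cm³

The sodium chloride structure contains Z = 4 formula units per cell; M(CaO) = 40.08 + 16.00 = 56.08 g/mol.
a³ = (4.810 × 10^-8 cm)³ = 1.113 × 10^-22 cm³.
ρ = 4 × 56.08 / (6.022 × 10²³ × 1.113 × 10^-22) = 3.347 g/cm³.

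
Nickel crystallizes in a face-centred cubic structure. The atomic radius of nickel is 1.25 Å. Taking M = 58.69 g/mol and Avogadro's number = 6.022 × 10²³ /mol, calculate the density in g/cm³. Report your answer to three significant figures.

8.82 g/cm³

In an FCC lattice, atoms touch along the face diagonal, so √2·a = 4r, giving a = 3.536 Å = 3.536 × 10^-8 cm.
With Z = 4, ρ = Z·M/(N_A·a³) = 4 × 58.69 / (6.022 × 10²³ × 4.419 × 10^-23) = 8.821 g/cm³.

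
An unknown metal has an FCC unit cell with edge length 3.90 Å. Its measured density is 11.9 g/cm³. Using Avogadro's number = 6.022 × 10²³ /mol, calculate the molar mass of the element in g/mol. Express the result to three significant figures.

An FCC cell has Z = 4 atoms; a = 3.900 × 10^-8 cm.
M = ρ·N_A·a³/Z = 11.9 × 6.022 × 10²³ × 5.932 × 10^-23 / 4 = 106 g/mol.

106 g/mol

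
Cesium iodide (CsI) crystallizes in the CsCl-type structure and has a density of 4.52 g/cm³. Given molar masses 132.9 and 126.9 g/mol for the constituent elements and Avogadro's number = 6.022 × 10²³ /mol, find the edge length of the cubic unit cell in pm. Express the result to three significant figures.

M(CsI) = 259.8 g/mol; Z = 1 formula unit per cell.
a³ = Z·M/(N_A·ρ) = 1 × 259.8 / (6.022 × 10²³ × 4.52) = 9.545 × 10^-23 cm³, so a = 4.570 × 10^-8 cm = 457 pm.

457 pm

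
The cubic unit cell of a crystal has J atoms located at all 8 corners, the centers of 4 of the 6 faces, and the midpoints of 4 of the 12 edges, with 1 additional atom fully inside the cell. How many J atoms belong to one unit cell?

Corner atoms are shared by 8 cells (1/8 each), face atoms by 2 (1/2 each), edge atoms by 4 (1/4 each), interior atoms are unshared.
Net atoms = 8 × 1/8 + 4 × 1/2 + 4 × 1/4 + 1 = 1 + 2 + 1 + 1 = 5.

5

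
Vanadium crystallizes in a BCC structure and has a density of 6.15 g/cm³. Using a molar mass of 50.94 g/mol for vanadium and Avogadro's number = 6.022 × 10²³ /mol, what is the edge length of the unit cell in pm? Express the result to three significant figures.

With Z = 2 atoms per BCC cell, a³ = Z·M/(N_A·ρ) = 2 × 50.94 / (6.022 × 10²³ × 6.150 g/cm³) = 2.751 × 10^-23 cm³.
a = (2.751 × 10^-23)^(1/3) = 3.019 × 10^-8 cm = 302 pm.

302 pm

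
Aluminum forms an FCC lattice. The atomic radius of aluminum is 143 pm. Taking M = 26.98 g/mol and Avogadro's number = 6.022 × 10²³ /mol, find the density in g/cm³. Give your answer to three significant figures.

In an FCC lattice, atoms touch along the face diagonal, so √2·a = 4r, giving a = 404.5 pm = 4.045 × 10^-8 cm.
With Z = 4, ρ = Z·M/(N_A·a³) = 4 × 26.98 / (6.022 × 10²³ × 6.617 × 10^-23) = 2.708 g/cm³.

2.71 g/cm³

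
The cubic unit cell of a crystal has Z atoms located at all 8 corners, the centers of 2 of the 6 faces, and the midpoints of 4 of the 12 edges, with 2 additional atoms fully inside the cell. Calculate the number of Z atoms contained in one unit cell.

5

Corner atoms are shared by 8 cells (1/8 each), face atoms by 2 (1/2 each), edge atoms by 4 (1/4 each), interior atoms are unshared.
Net atoms = 8 × 1/8 + 2 × 1/2 + 4 × 1/4 + 2 = 1 + 1 + 1 + 2 = 5.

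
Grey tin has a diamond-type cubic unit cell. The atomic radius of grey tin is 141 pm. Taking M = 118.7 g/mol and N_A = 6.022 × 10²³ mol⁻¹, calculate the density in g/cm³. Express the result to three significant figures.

5.71 g/cm³

In a diamond cubic lattice, nearest neighbors lie along the body diagonal with √3·a = 8r, giving a = 651.3 pm = 6.513 × 10^-8 cm.
With Z = 8, ρ = Z·M/(N_A·a³) = 8 × 118.7 / (6.022 × 10²³ × 2.762 × 10^-22) = 5.709 g/cm³.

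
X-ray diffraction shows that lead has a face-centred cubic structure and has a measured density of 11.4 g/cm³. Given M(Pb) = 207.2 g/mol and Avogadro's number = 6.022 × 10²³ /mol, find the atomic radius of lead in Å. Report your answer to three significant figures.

1.75 Å

For an FCC cell (Z = 4), a³ = Z·M/(N_A·ρ) = 4 × 207.2 / (6.022 × 10²³ × 11.40) = 1.207 × 10^-22 cm³, so a = 4.942 × 10^-8 cm = 4.942 Å.
Atoms touch along the face diagonal, so √2·a = 4r, so r = 0.3536 × a = 1.75 Å.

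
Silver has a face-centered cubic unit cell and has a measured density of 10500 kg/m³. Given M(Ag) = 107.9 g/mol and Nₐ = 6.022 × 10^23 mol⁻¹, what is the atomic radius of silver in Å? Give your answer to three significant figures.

1.44 Å

For an FCC cell (Z = 4), a³ = Z·M/(N_A·ρ) = 4 × 107.9 / (6.022 × 10²³ × 10.50) = 6.826 × 10^-23 cm³, so a = 4.087 × 10^-8 cm = 4.087 Å.
Atoms touch along the face diagonal, so √2·a = 4r, so r = 0.3536 × a = 1.44 Å.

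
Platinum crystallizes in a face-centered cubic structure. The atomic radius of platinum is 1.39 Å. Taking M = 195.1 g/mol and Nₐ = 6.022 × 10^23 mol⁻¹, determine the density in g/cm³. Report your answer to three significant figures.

21.3 g/cm³

In an FCC lattice, atoms touch along the face diagonal, so √2·a = 4r, giving a = 3.932 Å = 3.932 × 10^-8 cm.
With Z = 4, ρ = Z·M/(N_A·a³) = 4 × 195.1 / (6.022 × 10²³ × 6.077 × 10^-23) = 21.33 g/cm³.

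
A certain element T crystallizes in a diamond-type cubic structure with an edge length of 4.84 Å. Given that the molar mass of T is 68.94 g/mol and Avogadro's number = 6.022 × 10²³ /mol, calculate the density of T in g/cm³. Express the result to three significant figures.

8.08 g/cm³

A diamond cubic unit cell contains Z = 8 atoms.
Cell volume: a³ = (4.84 Å)³ = (4.840 × 10^-8 cm)³ = 1.134 × 10^-22 cm³.
ρ = Z·M/(N_A·a³) = 8 × 68.94 / (6.022 × 10²³ × 1.134 × 10^-22) = 8.078 g/cm³.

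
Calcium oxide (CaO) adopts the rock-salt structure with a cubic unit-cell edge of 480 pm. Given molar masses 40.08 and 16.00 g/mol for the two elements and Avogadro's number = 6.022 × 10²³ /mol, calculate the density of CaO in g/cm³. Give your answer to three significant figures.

The rock-salt structure contains Z = 4 formula units per cell; M(CaO) = 40.08 + 16.00 = 56.08 g/mol.
a³ = (4.800 × 10^-8 cm)³ = 1.106 × 10^-22 cm³.
ρ = 4 × 56.08 / (6.022 × 10²³ × 1.106 × 10^-22) = 3.368 g/cm³.

3.37 g/cm³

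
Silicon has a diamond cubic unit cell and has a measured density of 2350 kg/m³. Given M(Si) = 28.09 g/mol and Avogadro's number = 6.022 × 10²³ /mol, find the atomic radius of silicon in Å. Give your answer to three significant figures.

1.17 Å

For a diamond cubic cell (Z = 8), a³ = Z·M/(N_A·ρ) = 8 × 28.09 / (6.022 × 10²³ × 2.350) = 1.588 × 10^-22 cm³, so a = 5.415 × 10^-8 cm = 5.415 Å.
Nearest neighbors lie along the body diagonal with √3·a = 8r, so r = 0.2165 × a = 1.17 Å.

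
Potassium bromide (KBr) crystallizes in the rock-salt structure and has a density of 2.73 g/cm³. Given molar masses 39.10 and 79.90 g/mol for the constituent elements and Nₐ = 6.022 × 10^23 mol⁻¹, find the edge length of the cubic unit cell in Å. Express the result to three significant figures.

6.62 Å

M(KBr) = 119.0 g/mol; Z = 4 formula units per cell.
a³ = Z·M/(N_A·ρ) = 4 × 119.0 / (6.022 × 10²³ × 2.73) = 2.895 × 10^-22 cm³, so a = 6.616 × 10^-8 cm = 6.62 Å.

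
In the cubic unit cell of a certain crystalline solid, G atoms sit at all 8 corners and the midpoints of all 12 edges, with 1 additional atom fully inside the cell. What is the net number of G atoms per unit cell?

Corner atoms are shared by 8 cells (1/8 each), edge atoms by 4 (1/4 each), interior atoms are unshared.
Net atoms = 8 × 1/8 + 12 × 1/4 + 1 = 1 + 3 + 1 = 5.

5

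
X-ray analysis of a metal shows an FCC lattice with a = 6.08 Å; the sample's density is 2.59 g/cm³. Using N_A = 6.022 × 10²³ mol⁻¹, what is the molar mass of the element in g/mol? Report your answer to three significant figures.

An FCC cell has Z = 4 atoms; a = 6.080 × 10^-8 cm.
M = ρ·N_A·a³/Z = 2.59 × 6.022 × 10²³ × 2.248 × 10^-22 / 4 = 87.6 g/mol.

87.6 g/mol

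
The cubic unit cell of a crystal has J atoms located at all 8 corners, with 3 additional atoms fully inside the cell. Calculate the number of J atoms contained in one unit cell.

4

Corner atoms are shared by 8 cells (1/8 each), interior atoms are unshared.
Net atoms = 8 × 1/8 + 3 = 1 + 3 = 4.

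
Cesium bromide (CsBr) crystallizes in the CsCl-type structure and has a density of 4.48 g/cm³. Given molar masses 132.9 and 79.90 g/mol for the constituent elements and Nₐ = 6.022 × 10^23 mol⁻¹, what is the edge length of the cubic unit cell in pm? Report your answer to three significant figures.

429 pm

M(CsBr) = 212.8 g/mol; Z = 1 formula unit per cell.
a³ = Z·M/(N_A·ρ) = 1 × 212.8 / (6.022 × 10²³ × 4.48) = 7.888 × 10^-23 cm³, so a = 4.289 × 10^-8 cm = 429 pm.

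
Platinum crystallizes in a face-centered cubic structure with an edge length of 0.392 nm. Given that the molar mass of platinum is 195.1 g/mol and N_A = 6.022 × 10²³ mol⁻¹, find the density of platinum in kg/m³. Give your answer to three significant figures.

21500 kg/m³

An FCC unit cell contains Z = 4 atoms.
Cell volume: a³ = (0.392 nm)³ = (3.920 × 10^-8 cm)³ = 6.024 × 10^-23 cm³.
ρ = Z·M/(N_A·a³) = 4 × 195.1 / (6.022 × 10²³ × 6.024 × 10^-23) = 21.51 g/cm³ = 21500 kg/m³.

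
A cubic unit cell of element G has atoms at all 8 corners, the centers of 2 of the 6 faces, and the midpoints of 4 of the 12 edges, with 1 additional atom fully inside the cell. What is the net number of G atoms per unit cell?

Corner atoms are shared by 8 cells (1/8 each), face atoms by 2 (1/2 each), edge atoms by 4 (1/4 each), interior atoms are unshared.
Net atoms = 8 × 1/8 + 2 × 1/2 + 4 × 1/4 + 1 = 1 + 1 + 1 + 1 = 4.

4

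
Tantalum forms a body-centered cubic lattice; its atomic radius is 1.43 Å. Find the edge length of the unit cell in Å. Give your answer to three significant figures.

In a BCC lattice, atoms touch along the body diagonal, so √3·a = 4r.
a = 4r/√3 = 4 × 1.43 / 1.7321 = 3.30 Å.

3.30 Å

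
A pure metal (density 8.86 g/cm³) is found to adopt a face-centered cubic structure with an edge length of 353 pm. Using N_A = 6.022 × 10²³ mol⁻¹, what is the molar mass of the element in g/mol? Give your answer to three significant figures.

An FCC cell has Z = 4 atoms; a = 3.530 × 10^-8 cm.
M = ρ·N_A·a³/Z = 8.86 × 6.022 × 10²³ × 4.399 × 10^-23 / 4 = 58.7 g/mol.

58.7 g/mol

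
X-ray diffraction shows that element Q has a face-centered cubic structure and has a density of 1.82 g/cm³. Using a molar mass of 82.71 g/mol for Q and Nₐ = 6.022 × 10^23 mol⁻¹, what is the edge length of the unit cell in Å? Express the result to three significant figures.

With Z = 4 atoms per FCC cell, a³ = Z·M/(N_A·ρ) = 4 × 82.71 / (6.022 × 10²³ × 1.820 g/cm³) = 3.019 × 10^-22 cm³.
a = (3.019 × 10^-22)^(1/3) = 6.708 × 10^-8 cm = 6.71 Å.

6.71 Å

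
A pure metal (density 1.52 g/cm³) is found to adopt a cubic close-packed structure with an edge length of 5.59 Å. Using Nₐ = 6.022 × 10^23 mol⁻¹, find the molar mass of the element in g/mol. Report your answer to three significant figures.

An FCC cell has Z = 4 atoms; a = 5.590 × 10^-8 cm.
M = ρ·N_A·a³/Z = 1.52 × 6.022 × 10²³ × 1.747 × 10^-22 / 4 = 40.0 g/mol.

40.0 g/mol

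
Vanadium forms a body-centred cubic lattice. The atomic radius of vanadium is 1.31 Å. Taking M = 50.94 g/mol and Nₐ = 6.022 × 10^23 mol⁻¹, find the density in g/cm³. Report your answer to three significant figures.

In a BCC lattice, atoms touch along the body diagonal, so √3·a = 4r, giving a = 3.025 Å = 3.025 × 10^-8 cm.
With Z = 2, ρ = Z·M/(N_A·a³) = 2 × 50.94 / (6.022 × 10²³ × 2.769 × 10^-23) = 6.110 g/cm³.

6.11 g/cm³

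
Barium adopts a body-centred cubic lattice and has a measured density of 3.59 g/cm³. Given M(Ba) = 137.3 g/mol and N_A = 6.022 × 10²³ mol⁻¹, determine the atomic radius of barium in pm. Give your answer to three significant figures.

218 pm

For a BCC cell (Z = 2), a³ = Z·M/(N_A·ρ) = 2 × 137.3 / (6.022 × 10²³ × 3.590) = 1.270 × 10^-22 cm³, so a = 5.027 × 10^-8 cm = 502.7 pm.
Atoms touch along the body diagonal, so √3·a = 4r, so r = 0.4330 × a = 218 pm.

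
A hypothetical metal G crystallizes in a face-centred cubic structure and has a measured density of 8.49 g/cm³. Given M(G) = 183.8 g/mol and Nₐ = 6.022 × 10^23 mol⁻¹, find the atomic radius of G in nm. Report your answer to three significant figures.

0.185 nm

For an FCC cell (Z = 4), a³ = Z·M/(N_A·ρ) = 4 × 183.8 / (6.022 × 10²³ × 8.490) = 1.438 × 10^-22 cm³, so a = 5.239 × 10^-8 cm = 0.5239 nm.
Atoms touch along the face diagonal, so √2·a = 4r, so r = 0.3536 × a = 0.185 nm.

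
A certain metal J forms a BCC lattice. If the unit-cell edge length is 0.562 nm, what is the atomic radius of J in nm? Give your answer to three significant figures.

0.243 nm

In a BCC lattice, atoms touch along the body diagonal, so √3·a = 4r.
r = √3·a/4 = 1.7321 × 0.562 / 4 = 0.243 nm.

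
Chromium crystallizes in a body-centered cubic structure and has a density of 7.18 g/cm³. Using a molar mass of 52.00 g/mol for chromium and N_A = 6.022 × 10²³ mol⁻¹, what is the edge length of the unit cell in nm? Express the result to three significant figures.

With Z = 2 atoms per BCC cell, a³ = Z·M/(N_A·ρ) = 2 × 52.00 / (6.022 × 10²³ × 7.180 g/cm³) = 2.405 × 10^-23 cm³.
a = (2.405 × 10^-23)^(1/3) = 2.887 × 10^-8 cm = 0.289 nm.

0.289 nm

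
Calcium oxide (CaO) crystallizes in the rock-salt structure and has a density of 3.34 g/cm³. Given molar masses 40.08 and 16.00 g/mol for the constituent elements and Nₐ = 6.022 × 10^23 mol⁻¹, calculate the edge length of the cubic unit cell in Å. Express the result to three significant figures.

4.81 Å

M(CaO) = 56.08 g/mol; Z = 4 formula units per cell.
a³ = Z·M/(N_A·ρ) = 4 × 56.08 / (6.022 × 10²³ × 3.34) = 1.115 × 10^-22 cm³, so a = 4.813 × 10^-8 cm = 4.81 Å.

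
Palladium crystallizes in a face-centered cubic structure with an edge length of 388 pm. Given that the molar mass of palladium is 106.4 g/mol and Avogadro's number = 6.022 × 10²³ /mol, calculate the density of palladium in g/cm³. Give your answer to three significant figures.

An FCC unit cell contains Z = 4 atoms.
Cell volume: a³ = (388 pm)³ = (3.880 × 10^-8 cm)³ = 5.841 × 10^-23 cm³.
ρ = Z·M/(N_A·a³) = 4 × 106.4 / (6.022 × 10²³ × 5.841 × 10^-23) = 12.10 g/cm³.

12.1 g/cm³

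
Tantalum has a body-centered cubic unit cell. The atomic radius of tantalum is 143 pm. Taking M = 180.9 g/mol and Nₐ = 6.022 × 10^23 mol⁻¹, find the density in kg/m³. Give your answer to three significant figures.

In a BCC lattice, atoms touch along the body diagonal, so √3·a = 4r, giving a = 330.2 pm = 3.302 × 10^-8 cm.
With Z = 2, ρ = Z·M/(N_A·a³) = 2 × 180.9 / (6.022 × 10²³ × 3.602 × 10^-23) = 16.68 g/cm³ = 16700 kg/m³.

16700 kg/m³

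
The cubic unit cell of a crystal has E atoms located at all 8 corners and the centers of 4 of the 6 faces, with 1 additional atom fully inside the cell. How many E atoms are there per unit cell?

Corner atoms are shared by 8 cells (1/8 each), face atoms by 2 (1/2 each), interior atoms are unshared.
Net atoms = 8 × 1/8 + 4 × 1/2 + 1 = 1 + 2 + 1 = 4.

4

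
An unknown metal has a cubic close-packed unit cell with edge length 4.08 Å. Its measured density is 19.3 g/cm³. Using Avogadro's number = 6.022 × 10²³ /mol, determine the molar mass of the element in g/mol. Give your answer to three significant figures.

An FCC cell has Z = 4 atoms; a = 4.080 × 10^-8 cm.
M = ρ·N_A·a³/Z = 19.3 × 6.022 × 10²³ × 6.792 × 10^-23 / 4 = 197 g/mol.

197 g/mol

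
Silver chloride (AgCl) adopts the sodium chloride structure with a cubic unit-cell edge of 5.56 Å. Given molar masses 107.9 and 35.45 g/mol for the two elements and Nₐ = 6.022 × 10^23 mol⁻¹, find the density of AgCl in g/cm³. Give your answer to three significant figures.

5.54 g/cm³

The sodium chloride structure contains Z = 4 formula units per cell; M(AgCl) = 107.9 + 35.45 = 143.35 g/mol.
a³ = (5.560 × 10^-8 cm)³ = 1.719 × 10^-22 cm³.
ρ = 4 × 143.35 / (6.022 × 10²³ × 1.719 × 10^-22) = 5.540 g/cm³.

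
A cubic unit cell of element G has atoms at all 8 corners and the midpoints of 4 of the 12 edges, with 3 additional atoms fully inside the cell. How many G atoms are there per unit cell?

Corner atoms are shared by 8 cells (1/8 each), edge atoms by 4 (1/4 each), interior atoms are unshared.
Net atoms = 8 × 1/8 + 4 × 1/4 + 3 = 1 + 1 + 3 = 5.

5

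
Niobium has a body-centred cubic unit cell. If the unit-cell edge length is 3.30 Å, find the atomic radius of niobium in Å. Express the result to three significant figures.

1.43 Å

In a BCC lattice, atoms touch along the body diagonal, so √3·a = 4r.
r = √3·a/4 = 1.7321 × 3.30 / 4 = 1.43 Å.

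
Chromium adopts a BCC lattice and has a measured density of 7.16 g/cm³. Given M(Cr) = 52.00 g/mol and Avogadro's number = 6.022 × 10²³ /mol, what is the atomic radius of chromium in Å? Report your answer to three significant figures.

For a BCC cell (Z = 2), a³ = Z·M/(N_A·ρ) = 2 × 52.00 / (6.022 × 10²³ × 7.160) = 2.412 × 10^-23 cm³, so a = 2.889 × 10^-8 cm = 2.889 Å.
Atoms touch along the body diagonal, so √3·a = 4r, so r = 0.4330 × a = 1.25 Å.

1.25 Å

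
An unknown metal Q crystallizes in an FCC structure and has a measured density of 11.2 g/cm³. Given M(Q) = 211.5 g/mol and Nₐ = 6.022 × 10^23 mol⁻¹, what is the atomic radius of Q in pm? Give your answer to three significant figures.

177 pm

For an FCC cell (Z = 4), a³ = Z·M/(N_A·ρ) = 4 × 211.5 / (6.022 × 10²³ × 11.20) = 1.254 × 10^-22 cm³, so a = 5.006 × 10^-8 cm = 500.6 pm.
Atoms touch along the face diagonal, so √2·a = 4r, so r = 0.3536 × a = 177 pm.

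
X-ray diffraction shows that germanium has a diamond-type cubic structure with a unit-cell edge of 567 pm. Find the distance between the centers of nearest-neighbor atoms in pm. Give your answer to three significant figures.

In a diamond cubic structure, nearest neighbors lie along the body diagonal with √3·a = 8r; the nearest-neighbor distance equals 2r = 0.4330·a.
d = 0.4330 × 567 = 246 pm.

246 pm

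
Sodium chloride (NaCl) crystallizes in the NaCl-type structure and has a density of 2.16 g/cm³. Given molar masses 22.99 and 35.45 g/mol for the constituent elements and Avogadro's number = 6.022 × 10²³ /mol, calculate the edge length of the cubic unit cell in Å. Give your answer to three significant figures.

M(NaCl) = 58.44 g/mol; Z = 4 formula units per cell.
a³ = Z·M/(N_A·ρ) = 4 × 58.44 / (6.022 × 10²³ × 2.16) = 1.797 × 10^-22 cm³, so a = 5.643 × 10^-8 cm = 5.64 Å.

5.64 Å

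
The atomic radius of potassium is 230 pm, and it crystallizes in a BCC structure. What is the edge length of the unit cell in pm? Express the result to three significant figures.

In a BCC lattice, atoms touch along the body diagonal, so √3·a = 4r.
a = 4r/√3 = 4 × 230 / 1.7321 = 531 pm.

531 pm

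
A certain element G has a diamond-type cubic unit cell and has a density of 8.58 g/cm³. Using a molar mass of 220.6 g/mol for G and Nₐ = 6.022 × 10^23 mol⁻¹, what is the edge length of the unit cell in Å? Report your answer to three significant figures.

With Z = 8 atoms per diamond cubic cell, a³ = Z·M/(N_A·ρ) = 8 × 220.6 / (6.022 × 10²³ × 8.580 g/cm³) = 3.416 × 10^-22 cm³.
a = (3.416 × 10^-22)^(1/3) = 6.990 × 10^-8 cm = 6.99 Å.

6.99 Å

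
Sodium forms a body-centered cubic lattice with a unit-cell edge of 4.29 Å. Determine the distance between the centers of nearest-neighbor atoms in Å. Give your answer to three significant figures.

3.72 Å

In a BCC structure, atoms touch along the body diagonal, so √3·a = 4r; the nearest-neighbor distance equals 2r = 0.8660·a.
d = 0.8660 × 4.29 = 3.72 Å.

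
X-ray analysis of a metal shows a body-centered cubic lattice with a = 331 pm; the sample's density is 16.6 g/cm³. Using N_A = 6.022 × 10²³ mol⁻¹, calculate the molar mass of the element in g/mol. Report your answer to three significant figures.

A BCC cell has Z = 2 atoms; a = 3.310 × 10^-8 cm.
M = ρ·N_A·a³/Z = 16.6 × 6.022 × 10²³ × 3.626 × 10^-23 / 2 = 181 g/mol.

181 g/mol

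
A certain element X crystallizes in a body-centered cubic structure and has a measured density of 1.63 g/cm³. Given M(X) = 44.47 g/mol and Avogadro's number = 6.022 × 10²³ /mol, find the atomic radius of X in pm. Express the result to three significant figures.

194 pm

For a BCC cell (Z = 2), a³ = Z·M/(N_A·ρ) = 2 × 44.47 / (6.022 × 10²³ × 1.630) = 9.061 × 10^-23 cm³, so a = 4.491 × 10^-8 cm = 449.1 pm.
Atoms touch along the body diagonal, so √3·a = 4r, so r = 0.4330 × a = 194 pm.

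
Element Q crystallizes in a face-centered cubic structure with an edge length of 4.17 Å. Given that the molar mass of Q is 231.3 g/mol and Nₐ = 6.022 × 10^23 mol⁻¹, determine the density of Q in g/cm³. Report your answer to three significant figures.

An FCC unit cell contains Z = 4 atoms.
Cell volume: a³ = (4.17 Å)³ = (4.170 × 10^-8 cm)³ = 7.251 × 10^-23 cm³.
ρ = Z·M/(N_A·a³) = 4 × 231.3 / (6.022 × 10²³ × 7.251 × 10^-23) = 21.19 g/cm³.

21.2 g/cm³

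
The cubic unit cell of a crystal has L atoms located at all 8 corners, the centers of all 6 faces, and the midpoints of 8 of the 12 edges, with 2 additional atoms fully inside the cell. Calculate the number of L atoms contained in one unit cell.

8

Corner atoms are shared by 8 cells (1/8 each), face atoms by 2 (1/2 each), edge atoms by 4 (1/4 each), interior atoms are unshared.
Net atoms = 8 × 1/8 + 6 × 1/2 + 8 × 1/4 + 2 = 1 + 3 + 2 + 2 = 8.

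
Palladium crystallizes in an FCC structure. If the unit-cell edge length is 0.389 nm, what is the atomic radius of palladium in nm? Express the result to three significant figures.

In an FCC lattice, atoms touch along the face diagonal, so √2·a = 4r.
r = √2·a/4 = 1.4142 × 0.389 / 4 = 0.138 nm.

0.138 nm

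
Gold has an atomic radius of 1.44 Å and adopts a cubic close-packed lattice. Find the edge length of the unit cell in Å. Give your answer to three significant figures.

4.07 Å

In an FCC lattice, atoms touch along the face diagonal, so √2·a = 4r.
a = 4r/√2 = 4 × 1.44 / 1.4142 = 4.07 Å.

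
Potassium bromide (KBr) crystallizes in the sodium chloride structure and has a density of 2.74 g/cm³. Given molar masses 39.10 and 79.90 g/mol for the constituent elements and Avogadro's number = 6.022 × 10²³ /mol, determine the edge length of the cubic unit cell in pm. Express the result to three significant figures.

M(KBr) = 119.0 g/mol; Z = 4 formula units per cell.
a³ = Z·M/(N_A·ρ) = 4 × 119.0 / (6.022 × 10²³ × 2.74) = 2.885 × 10^-22 cm³, so a = 6.608 × 10^-8 cm = 661 pm.

661 pm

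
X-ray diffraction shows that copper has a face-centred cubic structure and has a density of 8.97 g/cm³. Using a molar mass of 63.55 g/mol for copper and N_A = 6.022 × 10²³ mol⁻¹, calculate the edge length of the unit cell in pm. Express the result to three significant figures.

With Z = 4 atoms per FCC cell, a³ = Z·M/(N_A·ρ) = 4 × 63.55 / (6.022 × 10²³ × 8.970 g/cm³) = 4.706 × 10^-23 cm³.
a = (4.706 × 10^-23)^(1/3) = 3.610 × 10^-8 cm = 361 pm.

361 pm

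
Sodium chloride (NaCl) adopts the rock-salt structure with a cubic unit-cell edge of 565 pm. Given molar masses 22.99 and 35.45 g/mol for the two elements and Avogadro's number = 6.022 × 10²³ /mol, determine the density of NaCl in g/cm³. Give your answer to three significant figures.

The rock-salt structure contains Z = 4 formula units per cell; M(NaCl) = 22.99 + 35.45 = 58.44 g/mol.
a³ = (5.650 × 10^-8 cm)³ = 1.804 × 10^-22 cm³.
ρ = 4 × 58.44 / (6.022 × 10²³ × 1.804 × 10^-22) = 2.152 g/cm³.

2.15 g/cm³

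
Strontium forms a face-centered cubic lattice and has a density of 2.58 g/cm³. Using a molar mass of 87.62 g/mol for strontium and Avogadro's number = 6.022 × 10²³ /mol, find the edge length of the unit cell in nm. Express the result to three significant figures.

With Z = 4 atoms per FCC cell, a³ = Z·M/(N_A·ρ) = 4 × 87.62 / (6.022 × 10²³ × 2.580 g/cm³) = 2.256 × 10^-22 cm³.
a = (2.256 × 10^-22)^(1/3) = 6.087 × 10^-8 cm = 0.609 nm.

0.609 nm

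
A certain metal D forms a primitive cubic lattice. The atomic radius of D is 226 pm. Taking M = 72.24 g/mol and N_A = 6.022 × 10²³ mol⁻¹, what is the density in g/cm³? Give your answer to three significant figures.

In a simple cubic lattice, atoms touch along the cell edge, so a = 2r, giving a = 452.0 pm = 4.520 × 10^-8 cm.
With Z = 1, ρ = Z·M/(N_A·a³) = 1 × 72.24 / (6.022 × 10²³ × 9.235 × 10^-23) = 1.299 g/cm³.

1.30 g/cm³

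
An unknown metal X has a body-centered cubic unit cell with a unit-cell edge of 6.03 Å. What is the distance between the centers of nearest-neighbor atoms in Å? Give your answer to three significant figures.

5.22 Å

In a BCC structure, atoms touch along the body diagonal, so √3·a = 4r; the nearest-neighbor distance equals 2r = 0.8660·a.
d = 0.8660 × 6.03 = 5.22 Å.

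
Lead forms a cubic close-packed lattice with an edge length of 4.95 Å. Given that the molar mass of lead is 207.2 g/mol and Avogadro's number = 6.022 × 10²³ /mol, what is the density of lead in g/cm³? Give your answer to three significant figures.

An FCC unit cell contains Z = 4 atoms.
Cell volume: a³ = (4.95 Å)³ = (4.950 × 10^-8 cm)³ = 1.213 × 10^-22 cm³.
ρ = Z·M/(N_A·a³) = 4 × 207.2 / (6.022 × 10²³ × 1.213 × 10^-22) = 11.35 g/cm³.

11.3 g/cm³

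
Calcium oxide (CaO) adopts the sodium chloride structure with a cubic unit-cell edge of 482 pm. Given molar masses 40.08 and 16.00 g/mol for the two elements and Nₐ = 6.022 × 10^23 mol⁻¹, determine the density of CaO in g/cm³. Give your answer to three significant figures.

The sodium chloride structure contains Z = 4 formula units per cell; M(CaO) = 40.08 + 16.00 = 56.08 g/mol.
a³ = (4.820 × 10^-8 cm)³ = 1.120 × 10^-22 cm³.
ρ = 4 × 56.08 / (6.022 × 10²³ × 1.120 × 10^-22) = 3.326 g/cm³.

3.33 g/cm³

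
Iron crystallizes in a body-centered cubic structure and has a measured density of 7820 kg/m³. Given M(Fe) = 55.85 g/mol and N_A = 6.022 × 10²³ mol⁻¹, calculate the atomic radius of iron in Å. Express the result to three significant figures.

For a BCC cell (Z = 2), a³ = Z·M/(N_A·ρ) = 2 × 55.85 / (6.022 × 10²³ × 7.820) = 2.372 × 10^-23 cm³, so a = 2.873 × 10^-8 cm = 2.873 Å.
Atoms touch along the body diagonal, so √3·a = 4r, so r = 0.4330 × a = 1.24 Å.

1.24 Å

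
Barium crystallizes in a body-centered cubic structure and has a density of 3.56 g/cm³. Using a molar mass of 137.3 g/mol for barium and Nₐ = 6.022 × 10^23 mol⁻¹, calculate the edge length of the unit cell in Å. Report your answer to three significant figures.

With Z = 2 atoms per BCC cell, a³ = Z·M/(N_A·ρ) = 2 × 137.3 / (6.022 × 10²³ × 3.560 g/cm³) = 1.281 × 10^-22 cm³.
a = (1.281 × 10^-22)^(1/3) = 5.041 × 10^-8 cm = 5.04 Å.

5.04 Å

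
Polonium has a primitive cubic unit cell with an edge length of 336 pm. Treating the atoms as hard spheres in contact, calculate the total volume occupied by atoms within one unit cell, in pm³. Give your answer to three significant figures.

In a simple cubic lattice atoms touch along the cell edge, so a = 2r, so r = 0.5000a = 168.0 pm.
V_atoms = Z × (4/3)πr³ = 1 × (4/3)π × (168.0)³ = 1.99 × 10^7 pm³.

1.99 × 10^7 pm³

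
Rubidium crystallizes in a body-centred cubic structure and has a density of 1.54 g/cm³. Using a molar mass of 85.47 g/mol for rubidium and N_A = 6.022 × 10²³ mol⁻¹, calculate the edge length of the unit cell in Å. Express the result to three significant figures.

With Z = 2 atoms per BCC cell, a³ = Z·M/(N_A·ρ) = 2 × 85.47 / (6.022 × 10²³ × 1.540 g/cm³) = 1.843 × 10^-22 cm³.
a = (1.843 × 10^-22)^(1/3) = 5.691 × 10^-8 cm = 5.69 Å.

5.69 Å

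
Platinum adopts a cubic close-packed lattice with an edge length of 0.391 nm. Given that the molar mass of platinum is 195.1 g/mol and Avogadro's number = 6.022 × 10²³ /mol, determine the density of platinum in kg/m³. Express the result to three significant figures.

21700 kg/m³

An FCC unit cell contains Z = 4 atoms.
Cell volume: a³ = (0.391 nm)³ = (3.910 × 10^-8 cm)³ = 5.978 × 10^-23 cm³.
ρ = Z·M/(N_A·a³) = 4 × 195.1 / (6.022 × 10²³ × 5.978 × 10^-23) = 21.68 g/cm³ = 21700 kg/m³.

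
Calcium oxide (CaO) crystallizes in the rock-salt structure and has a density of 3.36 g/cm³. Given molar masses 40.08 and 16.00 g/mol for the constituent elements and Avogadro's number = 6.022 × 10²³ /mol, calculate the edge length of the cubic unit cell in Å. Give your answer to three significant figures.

4.80 Å

M(CaO) = 56.08 g/mol; Z = 4 formula units per cell.
a³ = Z·M/(N_A·ρ) = 4 × 56.08 / (6.022 × 10²³ × 3.36) = 1.109 × 10^-22 cm³, so a = 4.804 × 10^-8 cm = 4.80 Å.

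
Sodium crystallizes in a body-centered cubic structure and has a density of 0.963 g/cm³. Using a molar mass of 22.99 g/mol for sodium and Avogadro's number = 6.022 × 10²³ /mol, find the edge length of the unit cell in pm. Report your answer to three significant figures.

430 pm

With Z = 2 atoms per BCC cell, a³ = Z·M/(N_A·ρ) = 2 × 22.99 / (6.022 × 10²³ × 0.9630 g/cm³) = 7.929 × 10^-23 cm³.
a = (7.929 × 10^-23)^(1/3) = 4.296 × 10^-8 cm = 430 pm.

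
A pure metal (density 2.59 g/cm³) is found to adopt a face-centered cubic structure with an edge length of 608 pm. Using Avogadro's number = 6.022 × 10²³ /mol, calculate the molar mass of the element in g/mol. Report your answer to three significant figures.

87.6 g/mol

An FCC cell has Z = 4 atoms; a = 6.080 × 10^-8 cm.
M = ρ·N_A·a³/Z = 2.59 × 6.022 × 10²³ × 2.248 × 10^-22 / 4 = 87.6 g/mol.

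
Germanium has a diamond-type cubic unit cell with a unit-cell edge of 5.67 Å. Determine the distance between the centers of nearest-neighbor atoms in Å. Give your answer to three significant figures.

In a diamond cubic structure, nearest neighbors lie along the body diagonal with √3·a = 8r; the nearest-neighbor distance equals 2r = 0.4330·a.
d = 0.4330 × 5.67 = 2.46 Å.

2.46 Å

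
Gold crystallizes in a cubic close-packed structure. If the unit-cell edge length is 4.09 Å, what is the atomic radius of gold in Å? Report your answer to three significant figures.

In an FCC lattice, atoms touch along the face diagonal, so √2·a = 4r.
r = √2·a/4 = 1.4142 × 4.09 / 4 = 1.45 Å.

1.45 Å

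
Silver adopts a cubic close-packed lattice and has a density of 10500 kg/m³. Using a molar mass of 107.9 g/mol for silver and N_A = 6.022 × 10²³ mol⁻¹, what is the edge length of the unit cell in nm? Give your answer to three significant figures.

With Z = 4 atoms per FCC cell, a³ = Z·M/(N_A·ρ) = 4 × 107.9 / (6.022 × 10²³ × 10.50 g/cm³) = 6.826 × 10^-23 cm³.
a = (6.826 × 10^-23)^(1/3) = 4.087 × 10^-8 cm = 0.409 nm.

0.409 nm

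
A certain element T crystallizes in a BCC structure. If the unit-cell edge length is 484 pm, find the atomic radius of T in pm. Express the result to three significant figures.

In a BCC lattice, atoms touch along the body diagonal, so √3·a = 4r.
r = √3·a/4 = 1.7321 × 484 / 4 = 210 pm.

210 pm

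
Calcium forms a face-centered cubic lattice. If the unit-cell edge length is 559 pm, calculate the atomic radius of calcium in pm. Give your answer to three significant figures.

198 pm

In an FCC lattice, atoms touch along the face diagonal, so √2·a = 4r.
r = √2·a/4 = 1.4142 × 559 / 4 = 198 pm.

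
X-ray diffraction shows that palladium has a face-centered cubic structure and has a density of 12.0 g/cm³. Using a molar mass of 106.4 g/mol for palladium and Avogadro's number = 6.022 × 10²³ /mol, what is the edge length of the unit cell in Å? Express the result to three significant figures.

With Z = 4 atoms per FCC cell, a³ = Z·M/(N_A·ρ) = 4 × 106.4 / (6.022 × 10²³ × 12.00 g/cm³) = 5.890 × 10^-23 cm³.
a = (5.890 × 10^-23)^(1/3) = 3.891 × 10^-8 cm = 3.89 Å.

3.89 Å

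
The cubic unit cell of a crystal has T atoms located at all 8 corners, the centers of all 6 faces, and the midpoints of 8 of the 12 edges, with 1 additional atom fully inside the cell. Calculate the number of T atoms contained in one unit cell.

7

Corner atoms are shared by 8 cells (1/8 each), face atoms by 2 (1/2 each), edge atoms by 4 (1/4 each), interior atoms are unshared.
Net atoms = 8 × 1/8 + 6 × 1/2 + 8 × 1/4 + 1 = 1 + 3 + 2 + 1 = 7.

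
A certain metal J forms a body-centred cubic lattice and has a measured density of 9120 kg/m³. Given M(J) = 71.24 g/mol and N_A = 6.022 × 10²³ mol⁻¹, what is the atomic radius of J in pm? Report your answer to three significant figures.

For a BCC cell (Z = 2), a³ = Z·M/(N_A·ρ) = 2 × 71.24 / (6.022 × 10²³ × 9.120) = 2.594 × 10^-23 cm³, so a = 2.960 × 10^-8 cm = 296.0 pm.
Atoms touch along the body diagonal, so √3·a = 4r, so r = 0.4330 × a = 128 pm.

128 pm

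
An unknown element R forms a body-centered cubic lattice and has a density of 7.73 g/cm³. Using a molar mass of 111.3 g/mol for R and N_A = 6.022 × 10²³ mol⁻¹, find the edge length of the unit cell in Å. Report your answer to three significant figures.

3.63 Å

With Z = 2 atoms per BCC cell, a³ = Z·M/(N_A·ρ) = 2 × 111.3 / (6.022 × 10²³ × 7.730 g/cm³) = 4.782 × 10^-23 cm³.
a = (4.782 × 10^-23)^(1/3) = 3.630 × 10^-8 cm = 3.63 Å.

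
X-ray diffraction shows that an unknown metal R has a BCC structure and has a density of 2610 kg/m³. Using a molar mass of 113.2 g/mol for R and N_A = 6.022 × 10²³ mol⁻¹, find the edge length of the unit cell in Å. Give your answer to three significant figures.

With Z = 2 atoms per BCC cell, a³ = Z·M/(N_A·ρ) = 2 × 113.2 / (6.022 × 10²³ × 2.610 g/cm³) = 1.440 × 10^-22 cm³.
a = (1.440 × 10^-22)^(1/3) = 5.242 × 10^-8 cm = 5.24 Å.

5.24 Å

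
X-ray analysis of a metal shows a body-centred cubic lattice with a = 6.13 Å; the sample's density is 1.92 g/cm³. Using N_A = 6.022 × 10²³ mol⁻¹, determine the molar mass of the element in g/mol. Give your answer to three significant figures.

A BCC cell has Z = 2 atoms; a = 6.130 × 10^-8 cm.
M = ρ·N_A·a³/Z = 1.92 × 6.022 × 10²³ × 2.303 × 10^-22 / 2 = 133 g/mol.

133 g/mol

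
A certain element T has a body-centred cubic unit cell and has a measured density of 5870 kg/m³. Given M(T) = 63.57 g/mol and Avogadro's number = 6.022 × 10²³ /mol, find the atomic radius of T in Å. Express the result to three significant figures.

For a BCC cell (Z = 2), a³ = Z·M/(N_A·ρ) = 2 × 63.57 / (6.022 × 10²³ × 5.870) = 3.597 × 10^-23 cm³, so a = 3.301 × 10^-8 cm = 3.301 Å.
Atoms touch along the body diagonal, so √3·a = 4r, so r = 0.4330 × a = 1.43 Å.

1.43 Å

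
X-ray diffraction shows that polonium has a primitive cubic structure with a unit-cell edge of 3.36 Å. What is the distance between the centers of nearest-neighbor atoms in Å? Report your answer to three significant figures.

In a simple cubic structure, atoms touch along the cell edge, so a = 2r; the nearest-neighbor distance equals 2r = 1.000·a.
d = 1.000 × 3.36 = 3.36 Å.

3.36 Å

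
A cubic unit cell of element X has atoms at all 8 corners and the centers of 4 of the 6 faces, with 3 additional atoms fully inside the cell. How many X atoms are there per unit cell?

Corner atoms are shared by 8 cells (1/8 each), face atoms by 2 (1/2 each), interior atoms are unshared.
Net atoms = 8 × 1/8 + 4 × 1/2 + 3 = 1 + 2 + 3 = 6.

6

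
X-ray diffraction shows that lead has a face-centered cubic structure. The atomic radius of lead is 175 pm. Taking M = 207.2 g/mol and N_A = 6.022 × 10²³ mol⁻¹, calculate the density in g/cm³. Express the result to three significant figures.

In an FCC lattice, atoms touch along the face diagonal, so √2·a = 4r, giving a = 495.0 pm = 4.950 × 10^-8 cm.
With Z = 4, ρ = Z·M/(N_A·a³) = 4 × 207.2 / (6.022 × 10²³ × 1.213 × 10^-22) = 11.35 g/cm³.

11.3 g/cm³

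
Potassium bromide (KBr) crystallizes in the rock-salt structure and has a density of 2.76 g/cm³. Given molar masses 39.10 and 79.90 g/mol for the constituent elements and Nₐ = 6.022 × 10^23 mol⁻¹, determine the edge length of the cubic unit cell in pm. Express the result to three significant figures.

M(KBr) = 119.0 g/mol; Z = 4 formula units per cell.
a³ = Z·M/(N_A·ρ) = 4 × 119.0 / (6.022 × 10²³ × 2.76) = 2.864 × 10^-22 cm³, so a = 6.592 × 10^-8 cm = 659 pm.

659 pm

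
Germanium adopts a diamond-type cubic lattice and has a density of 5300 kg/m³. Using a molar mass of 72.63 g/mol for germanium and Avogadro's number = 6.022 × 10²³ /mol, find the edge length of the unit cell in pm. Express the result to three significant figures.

With Z = 8 atoms per diamond cubic cell, a³ = Z·M/(N_A·ρ) = 8 × 72.63 / (6.022 × 10²³ × 5.300 g/cm³) = 1.820 × 10^-22 cm³.
a = (1.820 × 10^-22)^(1/3) = 5.668 × 10^-8 cm = 567 pm.

567 pm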